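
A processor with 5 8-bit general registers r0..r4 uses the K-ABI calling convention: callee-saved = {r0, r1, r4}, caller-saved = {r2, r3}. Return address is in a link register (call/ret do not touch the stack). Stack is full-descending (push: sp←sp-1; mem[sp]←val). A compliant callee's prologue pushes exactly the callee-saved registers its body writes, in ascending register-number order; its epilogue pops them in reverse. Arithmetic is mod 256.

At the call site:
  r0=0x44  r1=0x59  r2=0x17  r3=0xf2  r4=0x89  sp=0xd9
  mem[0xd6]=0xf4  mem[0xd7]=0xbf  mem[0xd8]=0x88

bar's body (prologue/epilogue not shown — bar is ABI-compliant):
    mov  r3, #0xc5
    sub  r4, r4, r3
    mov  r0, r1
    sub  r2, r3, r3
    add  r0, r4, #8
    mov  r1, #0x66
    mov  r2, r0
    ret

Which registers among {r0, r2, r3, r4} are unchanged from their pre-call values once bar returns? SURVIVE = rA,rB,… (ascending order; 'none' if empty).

prologue: push r0 → mem[0xd8]=0x44, sp=0xd8
prologue: push r1 → mem[0xd7]=0x59, sp=0xd7
prologue: push r4 → mem[0xd6]=0x89, sp=0xd6
body[0] mov  r3, #0xc5 → r3=0xc5
body[1] sub  r4, r4, r3 → r4=0xc4
body[2] mov  r0, r1 → r0=0x59
body[3] sub  r2, r3, r3 → r2=0x00
body[4] add  r0, r4, #8 → r0=0xcc
body[5] mov  r1, #0x66 → r1=0x66
body[6] mov  r2, r0 → r2=0xcc
epilogue: pop r4=0x89, sp=0xd7
epilogue: pop r1=0x59, sp=0xd8
epilogue: pop r0=0x44, sp=0xd9
r0: callee-saved, written=True
r2: caller-saved, written=True
r3: caller-saved, written=True
r4: callee-saved, written=True

SURVIVE = r0,r4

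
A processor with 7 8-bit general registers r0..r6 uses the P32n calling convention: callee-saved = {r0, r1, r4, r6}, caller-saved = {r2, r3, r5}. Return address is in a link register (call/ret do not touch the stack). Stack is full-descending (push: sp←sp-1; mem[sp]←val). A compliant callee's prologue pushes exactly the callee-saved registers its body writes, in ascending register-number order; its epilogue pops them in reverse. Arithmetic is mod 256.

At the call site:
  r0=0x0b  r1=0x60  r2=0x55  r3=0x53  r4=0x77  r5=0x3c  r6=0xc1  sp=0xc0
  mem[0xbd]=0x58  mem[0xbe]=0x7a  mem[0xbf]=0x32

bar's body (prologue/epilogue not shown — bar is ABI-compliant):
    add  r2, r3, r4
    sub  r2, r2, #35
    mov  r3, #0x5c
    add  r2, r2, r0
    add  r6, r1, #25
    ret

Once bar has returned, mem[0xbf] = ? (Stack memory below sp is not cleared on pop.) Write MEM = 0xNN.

MEM = 0xc1

prologue: push r6 -> mem[0xbf]=0xc1, sp=0xbf
body[0] add  r2, r3, r4 -> r2=0xca
body[1] sub  r2, r2, #35 -> r2=0xa7
body[2] mov  r3, #0x5c -> r3=0x5c
body[3] add  r2, r2, r0 -> r2=0xb2
body[4] add  r6, r1, #25 -> r6=0x79
epilogue: pop r6=0xc1, sp=0xc0
prologue pushed ['r6'] at ['0xbf']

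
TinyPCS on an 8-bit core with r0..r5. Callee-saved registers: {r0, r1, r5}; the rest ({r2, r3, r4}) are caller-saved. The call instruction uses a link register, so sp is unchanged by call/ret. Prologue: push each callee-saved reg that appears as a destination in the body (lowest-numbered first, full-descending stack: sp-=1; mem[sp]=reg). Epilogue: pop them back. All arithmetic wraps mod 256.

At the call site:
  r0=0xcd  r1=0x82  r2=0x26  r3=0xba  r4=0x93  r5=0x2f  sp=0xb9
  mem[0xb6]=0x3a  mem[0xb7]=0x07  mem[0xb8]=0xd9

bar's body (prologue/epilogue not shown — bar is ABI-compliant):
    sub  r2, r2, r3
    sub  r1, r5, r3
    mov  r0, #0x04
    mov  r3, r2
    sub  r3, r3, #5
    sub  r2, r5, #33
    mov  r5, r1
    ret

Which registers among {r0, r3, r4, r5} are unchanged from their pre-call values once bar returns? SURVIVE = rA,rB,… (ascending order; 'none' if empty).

SURVIVE = r0,r4,r5

prologue: push r0 → mem[0xb8]=0xcd, sp=0xb8
prologue: push r1 → mem[0xb7]=0x82, sp=0xb7
prologue: push r5 → mem[0xb6]=0x2f, sp=0xb6
body[0] sub  r2, r2, r3 → r2=0x6c
body[1] sub  r1, r5, r3 → r1=0x75
body[2] mov  r0, #0x04 → r0=0x04
body[3] mov  r3, r2 → r3=0x6c
body[4] sub  r3, r3, #5 → r3=0x67
body[5] sub  r2, r5, #33 → r2=0x0e
body[6] mov  r5, r1 → r5=0x75
epilogue: pop r5=0x2f, sp=0xb7
epilogue: pop r1=0x82, sp=0xb8
epilogue: pop r0=0xcd, sp=0xb9
r0: callee-saved, written=True
r3: caller-saved, written=True
r4: caller-saved, written=False
r5: callee-saved, written=True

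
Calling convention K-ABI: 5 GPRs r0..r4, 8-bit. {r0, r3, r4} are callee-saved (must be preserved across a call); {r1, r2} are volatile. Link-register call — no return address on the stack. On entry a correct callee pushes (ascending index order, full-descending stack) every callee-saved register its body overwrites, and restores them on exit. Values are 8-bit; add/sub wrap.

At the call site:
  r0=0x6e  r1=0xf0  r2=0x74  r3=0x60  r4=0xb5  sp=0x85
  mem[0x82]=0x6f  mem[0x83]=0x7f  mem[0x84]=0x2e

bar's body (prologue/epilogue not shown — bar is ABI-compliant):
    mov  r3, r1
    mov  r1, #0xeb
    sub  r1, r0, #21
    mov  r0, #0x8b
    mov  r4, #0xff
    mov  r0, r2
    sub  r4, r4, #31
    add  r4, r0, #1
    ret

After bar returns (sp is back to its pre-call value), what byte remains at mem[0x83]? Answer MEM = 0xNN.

prologue: push r0 → mem[0x84]=0x6e, sp=0x84
prologue: push r3 → mem[0x83]=0x60, sp=0x83
prologue: push r4 → mem[0x82]=0xb5, sp=0x82
body[0] mov  r3, r1 → r3=0xf0
body[1] mov  r1, #0xeb → r1=0xeb
body[2] sub  r1, r0, #21 → r1=0x59
body[3] mov  r0, #0x8b → r0=0x8b
body[4] mov  r4, #0xff → r4=0xff
body[5] mov  r0, r2 → r0=0x74
body[6] sub  r4, r4, #31 → r4=0xe0
body[7] add  r4, r0, #1 → r4=0x75
epilogue: pop r4=0xb5, sp=0x83
epilogue: pop r3=0x60, sp=0x84
epilogue: pop r0=0x6e, sp=0x85
prologue pushed ['r0', 'r3', 'r4'] at ['0x84', '0x83', '0x82']

MEM = 0x60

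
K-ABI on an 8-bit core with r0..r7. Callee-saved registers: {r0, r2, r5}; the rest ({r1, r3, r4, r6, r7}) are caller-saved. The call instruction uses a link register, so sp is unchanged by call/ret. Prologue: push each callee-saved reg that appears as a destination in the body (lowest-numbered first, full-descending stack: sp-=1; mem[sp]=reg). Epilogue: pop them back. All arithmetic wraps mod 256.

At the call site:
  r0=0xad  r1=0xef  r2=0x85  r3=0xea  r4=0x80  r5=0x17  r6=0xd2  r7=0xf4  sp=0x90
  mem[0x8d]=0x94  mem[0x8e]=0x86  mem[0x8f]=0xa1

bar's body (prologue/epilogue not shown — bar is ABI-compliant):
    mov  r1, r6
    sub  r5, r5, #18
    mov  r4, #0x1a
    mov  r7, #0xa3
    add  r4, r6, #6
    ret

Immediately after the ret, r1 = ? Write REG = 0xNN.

prologue: push r5 → mem[0x8f]=0x17, sp=0x8f
body[0] mov  r1, r6 → r1=0xd2
body[1] sub  r5, r5, #18 → r5=0x05
body[2] mov  r4, #0x1a → r4=0x1a
body[3] mov  r7, #0xa3 → r7=0xa3
body[4] add  r4, r6, #6 → r4=0xd8
epilogue: pop r5=0x17, sp=0x90
r1 is caller-saved → body value

REG = 0xd2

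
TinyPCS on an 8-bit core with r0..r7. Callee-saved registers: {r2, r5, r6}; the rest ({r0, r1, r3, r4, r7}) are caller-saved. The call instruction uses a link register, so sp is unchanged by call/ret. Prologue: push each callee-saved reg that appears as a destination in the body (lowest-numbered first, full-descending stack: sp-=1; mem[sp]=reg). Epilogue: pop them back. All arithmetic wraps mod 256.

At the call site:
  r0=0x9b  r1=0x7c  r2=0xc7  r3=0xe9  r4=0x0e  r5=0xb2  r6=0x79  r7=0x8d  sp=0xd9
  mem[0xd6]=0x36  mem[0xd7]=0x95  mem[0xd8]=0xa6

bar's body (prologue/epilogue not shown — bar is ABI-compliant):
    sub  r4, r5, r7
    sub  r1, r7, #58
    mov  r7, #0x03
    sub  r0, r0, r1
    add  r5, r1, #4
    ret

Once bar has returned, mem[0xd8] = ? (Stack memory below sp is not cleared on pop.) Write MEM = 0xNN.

prologue: push r5 → mem[0xd8]=0xb2, sp=0xd8
body[0] sub  r4, r5, r7 → r4=0x25
body[1] sub  r1, r7, #58 → r1=0x53
body[2] mov  r7, #0x03 → r7=0x03
body[3] sub  r0, r0, r1 → r0=0x48
body[4] add  r5, r1, #4 → r5=0x57
epilogue: pop r5=0xb2, sp=0xd9
prologue pushed ['r5'] at ['0xd8']

MEM = 0xb2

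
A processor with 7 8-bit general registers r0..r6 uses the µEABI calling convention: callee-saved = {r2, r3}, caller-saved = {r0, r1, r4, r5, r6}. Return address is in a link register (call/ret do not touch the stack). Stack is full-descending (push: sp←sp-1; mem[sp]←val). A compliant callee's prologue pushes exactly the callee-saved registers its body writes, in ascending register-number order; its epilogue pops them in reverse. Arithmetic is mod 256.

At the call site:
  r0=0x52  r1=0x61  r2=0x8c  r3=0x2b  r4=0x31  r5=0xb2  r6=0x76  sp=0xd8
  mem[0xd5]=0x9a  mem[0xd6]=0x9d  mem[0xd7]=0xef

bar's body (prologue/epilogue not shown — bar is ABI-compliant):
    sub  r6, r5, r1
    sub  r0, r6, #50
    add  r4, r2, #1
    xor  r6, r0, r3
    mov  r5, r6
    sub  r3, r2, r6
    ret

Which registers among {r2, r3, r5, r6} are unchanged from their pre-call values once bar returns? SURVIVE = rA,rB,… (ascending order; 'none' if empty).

SURVIVE = r2,r3

prologue: push r3 → mem[0xd7]=0x2b, sp=0xd7
body[0] sub  r6, r5, r1 → r6=0x51
body[1] sub  r0, r6, #50 → r0=0x1f
body[2] add  r4, r2, #1 → r4=0x8d
body[3] xor  r6, r0, r3 → r6=0x34
body[4] mov  r5, r6 → r5=0x34
body[5] sub  r3, r2, r6 → r3=0x58
epilogue: pop r3=0x2b, sp=0xd8
r2: callee-saved, written=False
r3: callee-saved, written=True
r5: caller-saved, written=True
r6: caller-saved, written=True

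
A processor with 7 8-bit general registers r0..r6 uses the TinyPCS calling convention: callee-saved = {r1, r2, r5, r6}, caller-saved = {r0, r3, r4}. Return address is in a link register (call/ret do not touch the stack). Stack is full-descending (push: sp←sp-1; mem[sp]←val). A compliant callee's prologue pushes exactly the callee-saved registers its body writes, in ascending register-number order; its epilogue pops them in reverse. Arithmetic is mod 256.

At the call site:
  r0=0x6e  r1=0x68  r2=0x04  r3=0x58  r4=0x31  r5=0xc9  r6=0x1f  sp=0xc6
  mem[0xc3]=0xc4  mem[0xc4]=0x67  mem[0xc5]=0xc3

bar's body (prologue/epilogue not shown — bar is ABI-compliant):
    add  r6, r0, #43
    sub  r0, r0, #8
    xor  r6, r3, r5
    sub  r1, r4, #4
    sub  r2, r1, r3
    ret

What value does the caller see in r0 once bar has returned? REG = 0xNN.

prologue: push r1 -> mem[0xc5]=0x68, sp=0xc5
prologue: push r2 -> mem[0xc4]=0x04, sp=0xc4
prologue: push r6 -> mem[0xc3]=0x1f, sp=0xc3
body[0] add  r6, r0, #43 -> r6=0x99
body[1] sub  r0, r0, #8 -> r0=0x66
body[2] xor  r6, r3, r5 -> r6=0x91
body[3] sub  r1, r4, #4 -> r1=0x2d
body[4] sub  r2, r1, r3 -> r2=0xd5
epilogue: pop r6=0x1f, sp=0xc4
epilogue: pop r2=0x04, sp=0xc5
epilogue: pop r1=0x68, sp=0xc6
r0 is caller-saved -> body value

REG = 0x66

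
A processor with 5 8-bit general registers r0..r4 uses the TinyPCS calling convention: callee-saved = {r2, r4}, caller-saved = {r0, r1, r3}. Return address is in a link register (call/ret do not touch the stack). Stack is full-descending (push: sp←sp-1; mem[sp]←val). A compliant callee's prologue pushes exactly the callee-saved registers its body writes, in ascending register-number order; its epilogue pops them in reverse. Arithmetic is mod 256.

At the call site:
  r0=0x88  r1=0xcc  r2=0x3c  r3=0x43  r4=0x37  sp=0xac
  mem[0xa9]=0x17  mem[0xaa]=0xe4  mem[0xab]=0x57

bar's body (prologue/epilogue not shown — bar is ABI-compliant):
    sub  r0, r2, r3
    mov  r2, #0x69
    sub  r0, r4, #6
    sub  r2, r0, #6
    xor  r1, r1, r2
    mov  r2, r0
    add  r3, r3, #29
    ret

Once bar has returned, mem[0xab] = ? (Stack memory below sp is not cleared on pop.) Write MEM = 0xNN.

MEM = 0x3c

prologue: push r2 → mem[0xab]=0x3c, sp=0xab
body[0] sub  r0, r2, r3 → r0=0xf9
body[1] mov  r2, #0x69 → r2=0x69
body[2] sub  r0, r4, #6 → r0=0x31
body[3] sub  r2, r0, #6 → r2=0x2b
body[4] xor  r1, r1, r2 → r1=0xe7
body[5] mov  r2, r0 → r2=0x31
body[6] add  r3, r3, #29 → r3=0x60
epilogue: pop r2=0x3c, sp=0xac
prologue pushed ['r2'] at ['0xab']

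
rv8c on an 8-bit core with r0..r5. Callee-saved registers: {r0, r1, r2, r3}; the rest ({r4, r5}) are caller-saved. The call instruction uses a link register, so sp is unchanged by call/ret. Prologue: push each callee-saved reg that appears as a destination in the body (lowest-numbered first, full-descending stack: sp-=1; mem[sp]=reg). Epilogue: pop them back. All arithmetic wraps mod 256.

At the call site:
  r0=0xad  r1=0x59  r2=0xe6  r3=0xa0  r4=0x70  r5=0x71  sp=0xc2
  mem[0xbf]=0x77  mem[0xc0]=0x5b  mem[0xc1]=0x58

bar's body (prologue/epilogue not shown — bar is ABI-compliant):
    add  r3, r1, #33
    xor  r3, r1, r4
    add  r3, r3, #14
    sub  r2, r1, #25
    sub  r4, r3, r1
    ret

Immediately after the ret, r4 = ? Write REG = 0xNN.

prologue: push r2 -> mem[0xc1]=0xe6, sp=0xc1
prologue: push r3 -> mem[0xc0]=0xa0, sp=0xc0
body[0] add  r3, r1, #33 -> r3=0x7a
body[1] xor  r3, r1, r4 -> r3=0x29
body[2] add  r3, r3, #14 -> r3=0x37
body[3] sub  r2, r1, #25 -> r2=0x40
body[4] sub  r4, r3, r1 -> r4=0xde
epilogue: pop r3=0xa0, sp=0xc1
epilogue: pop r2=0xe6, sp=0xc2
r4 is caller-saved -> body value

REG = 0xde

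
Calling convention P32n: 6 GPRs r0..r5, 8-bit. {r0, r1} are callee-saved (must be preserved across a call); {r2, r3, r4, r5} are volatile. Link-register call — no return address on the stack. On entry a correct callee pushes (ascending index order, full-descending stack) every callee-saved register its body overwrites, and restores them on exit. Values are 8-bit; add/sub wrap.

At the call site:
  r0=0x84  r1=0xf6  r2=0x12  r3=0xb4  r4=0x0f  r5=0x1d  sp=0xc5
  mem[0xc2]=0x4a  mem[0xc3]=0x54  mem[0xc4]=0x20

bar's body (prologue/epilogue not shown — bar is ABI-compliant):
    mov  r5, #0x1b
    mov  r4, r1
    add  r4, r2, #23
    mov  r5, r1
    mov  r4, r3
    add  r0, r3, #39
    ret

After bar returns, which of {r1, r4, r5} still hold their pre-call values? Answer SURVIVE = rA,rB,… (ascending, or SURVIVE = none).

prologue: push r0 → mem[0xc4]=0x84, sp=0xc4
body[0] mov  r5, #0x1b → r5=0x1b
body[1] mov  r4, r1 → r4=0xf6
body[2] add  r4, r2, #23 → r4=0x29
body[3] mov  r5, r1 → r5=0xf6
body[4] mov  r4, r3 → r4=0xb4
body[5] add  r0, r3, #39 → r0=0xdb
epilogue: pop r0=0x84, sp=0xc5
r1: callee-saved, written=False
r4: caller-saved, written=True
r5: caller-saved, written=True

SURVIVE = r1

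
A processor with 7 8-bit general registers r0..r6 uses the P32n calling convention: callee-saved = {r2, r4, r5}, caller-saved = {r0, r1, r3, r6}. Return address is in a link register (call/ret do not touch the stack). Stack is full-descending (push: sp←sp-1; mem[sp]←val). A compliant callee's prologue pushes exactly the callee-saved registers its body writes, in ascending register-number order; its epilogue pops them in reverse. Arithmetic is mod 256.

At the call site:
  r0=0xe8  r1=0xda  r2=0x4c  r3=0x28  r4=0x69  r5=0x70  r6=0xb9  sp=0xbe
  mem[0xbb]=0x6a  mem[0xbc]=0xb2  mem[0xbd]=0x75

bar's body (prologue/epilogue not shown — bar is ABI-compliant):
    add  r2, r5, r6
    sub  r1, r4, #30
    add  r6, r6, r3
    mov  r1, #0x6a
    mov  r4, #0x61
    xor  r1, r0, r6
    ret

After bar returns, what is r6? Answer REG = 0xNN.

REG = 0xe1

prologue: push r2 → mem[0xbd]=0x4c, sp=0xbd
prologue: push r4 → mem[0xbc]=0x69, sp=0xbc
body[0] add  r2, r5, r6 → r2=0x29
body[1] sub  r1, r4, #30 → r1=0x4b
body[2] add  r6, r6, r3 → r6=0xe1
body[3] mov  r1, #0x6a → r1=0x6a
body[4] mov  r4, #0x61 → r4=0x61
body[5] xor  r1, r0, r6 → r1=0x09
epilogue: pop r4=0x69, sp=0xbd
epilogue: pop r2=0x4c, sp=0xbe
r6 is caller-saved → body value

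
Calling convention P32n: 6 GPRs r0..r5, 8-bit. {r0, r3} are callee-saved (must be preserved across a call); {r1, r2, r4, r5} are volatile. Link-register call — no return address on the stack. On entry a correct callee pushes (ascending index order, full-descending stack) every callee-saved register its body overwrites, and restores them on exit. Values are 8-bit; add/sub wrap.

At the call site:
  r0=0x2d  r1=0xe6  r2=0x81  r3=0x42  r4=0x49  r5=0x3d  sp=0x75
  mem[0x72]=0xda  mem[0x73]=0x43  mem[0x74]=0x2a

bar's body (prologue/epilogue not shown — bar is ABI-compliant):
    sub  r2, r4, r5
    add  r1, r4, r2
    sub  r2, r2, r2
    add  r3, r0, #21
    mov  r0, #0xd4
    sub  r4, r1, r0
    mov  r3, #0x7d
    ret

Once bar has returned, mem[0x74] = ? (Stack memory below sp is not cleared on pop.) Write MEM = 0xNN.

MEM = 0x2d

prologue: push r0 → mem[0x74]=0x2d, sp=0x74
prologue: push r3 → mem[0x73]=0x42, sp=0x73
body[0] sub  r2, r4, r5 → r2=0x0c
body[1] add  r1, r4, r2 → r1=0x55
body[2] sub  r2, r2, r2 → r2=0x00
body[3] add  r3, r0, #21 → r3=0x42
body[4] mov  r0, #0xd4 → r0=0xd4
body[5] sub  r4, r1, r0 → r4=0x81
body[6] mov  r3, #0x7d → r3=0x7d
epilogue: pop r3=0x42, sp=0x74
epilogue: pop r0=0x2d, sp=0x75
prologue pushed ['r0', 'r3'] at ['0x74', '0x73']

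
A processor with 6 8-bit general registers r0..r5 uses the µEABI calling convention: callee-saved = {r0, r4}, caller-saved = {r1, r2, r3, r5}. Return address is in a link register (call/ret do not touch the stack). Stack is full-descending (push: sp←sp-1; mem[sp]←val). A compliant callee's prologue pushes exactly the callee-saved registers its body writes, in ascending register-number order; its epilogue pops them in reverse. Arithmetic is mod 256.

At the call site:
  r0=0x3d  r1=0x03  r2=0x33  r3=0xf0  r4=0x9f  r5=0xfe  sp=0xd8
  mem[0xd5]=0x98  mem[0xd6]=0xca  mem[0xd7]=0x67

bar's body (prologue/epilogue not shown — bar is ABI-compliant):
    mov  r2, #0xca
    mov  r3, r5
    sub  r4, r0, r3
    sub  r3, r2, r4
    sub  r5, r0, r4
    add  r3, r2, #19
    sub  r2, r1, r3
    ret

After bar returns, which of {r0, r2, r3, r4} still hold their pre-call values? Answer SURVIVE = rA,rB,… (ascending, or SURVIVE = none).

prologue: push r4 → mem[0xd7]=0x9f, sp=0xd7
body[0] mov  r2, #0xca → r2=0xca
body[1] mov  r3, r5 → r3=0xfe
body[2] sub  r4, r0, r3 → r4=0x3f
body[3] sub  r3, r2, r4 → r3=0x8b
body[4] sub  r5, r0, r4 → r5=0xfe
body[5] add  r3, r2, #19 → r3=0xdd
body[6] sub  r2, r1, r3 → r2=0x26
epilogue: pop r4=0x9f, sp=0xd8
r0: callee-saved, written=False
r2: caller-saved, written=True
r3: caller-saved, written=True
r4: callee-saved, written=True

SURVIVE = r0,r4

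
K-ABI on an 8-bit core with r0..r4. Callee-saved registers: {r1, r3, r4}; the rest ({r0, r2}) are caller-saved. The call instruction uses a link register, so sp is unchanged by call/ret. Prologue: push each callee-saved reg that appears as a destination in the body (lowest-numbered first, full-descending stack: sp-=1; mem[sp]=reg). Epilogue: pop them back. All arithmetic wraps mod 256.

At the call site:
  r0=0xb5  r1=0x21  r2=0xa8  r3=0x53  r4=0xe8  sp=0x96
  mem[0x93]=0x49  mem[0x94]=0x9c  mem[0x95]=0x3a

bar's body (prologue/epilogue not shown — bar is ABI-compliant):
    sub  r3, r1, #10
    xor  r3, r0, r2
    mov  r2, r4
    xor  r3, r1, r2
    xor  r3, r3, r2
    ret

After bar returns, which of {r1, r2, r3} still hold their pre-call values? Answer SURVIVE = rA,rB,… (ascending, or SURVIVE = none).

SURVIVE = r1,r3

prologue: push r3 → mem[0x95]=0x53, sp=0x95
body[0] sub  r3, r1, #10 → r3=0x17
body[1] xor  r3, r0, r2 → r3=0x1d
body[2] mov  r2, r4 → r2=0xe8
body[3] xor  r3, r1, r2 → r3=0xc9
body[4] xor  r3, r3, r2 → r3=0x21
epilogue: pop r3=0x53, sp=0x96
r1: callee-saved, written=False
r2: caller-saved, written=True
r3: callee-saved, written=True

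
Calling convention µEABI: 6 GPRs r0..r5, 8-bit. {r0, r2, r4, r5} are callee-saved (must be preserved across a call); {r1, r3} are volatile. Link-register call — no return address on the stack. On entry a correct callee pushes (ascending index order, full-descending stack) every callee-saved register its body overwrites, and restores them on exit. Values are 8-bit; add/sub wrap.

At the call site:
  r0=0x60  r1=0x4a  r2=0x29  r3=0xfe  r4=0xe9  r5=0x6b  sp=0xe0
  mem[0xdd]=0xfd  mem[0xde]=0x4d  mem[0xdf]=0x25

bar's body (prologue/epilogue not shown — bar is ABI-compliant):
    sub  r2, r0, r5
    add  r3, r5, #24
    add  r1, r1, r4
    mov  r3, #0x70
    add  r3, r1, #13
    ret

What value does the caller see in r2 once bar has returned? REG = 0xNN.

prologue: push r2 → mem[0xdf]=0x29, sp=0xdf
body[0] sub  r2, r0, r5 → r2=0xf5
body[1] add  r3, r5, #24 → r3=0x83
body[2] add  r1, r1, r4 → r1=0x33
body[3] mov  r3, #0x70 → r3=0x70
body[4] add  r3, r1, #13 → r3=0x40
epilogue: pop r2=0x29, sp=0xe0
r2 is callee-saved → restored

REG = 0x29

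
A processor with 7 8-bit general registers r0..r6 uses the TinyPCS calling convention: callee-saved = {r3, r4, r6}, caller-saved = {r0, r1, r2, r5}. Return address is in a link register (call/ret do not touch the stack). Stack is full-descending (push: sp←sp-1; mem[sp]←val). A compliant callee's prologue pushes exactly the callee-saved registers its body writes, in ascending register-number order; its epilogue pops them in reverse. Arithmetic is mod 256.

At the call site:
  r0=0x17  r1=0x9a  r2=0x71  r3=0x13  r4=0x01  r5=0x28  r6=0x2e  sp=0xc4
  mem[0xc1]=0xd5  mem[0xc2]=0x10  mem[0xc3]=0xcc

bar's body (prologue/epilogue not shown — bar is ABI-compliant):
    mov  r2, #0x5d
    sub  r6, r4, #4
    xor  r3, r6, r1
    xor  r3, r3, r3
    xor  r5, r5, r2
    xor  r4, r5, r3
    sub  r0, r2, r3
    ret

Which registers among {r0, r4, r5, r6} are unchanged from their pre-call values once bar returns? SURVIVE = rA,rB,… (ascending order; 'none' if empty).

prologue: push r3 → mem[0xc3]=0x13, sp=0xc3
prologue: push r4 → mem[0xc2]=0x01, sp=0xc2
prologue: push r6 → mem[0xc1]=0x2e, sp=0xc1
body[0] mov  r2, #0x5d → r2=0x5d
body[1] sub  r6, r4, #4 → r6=0xfd
body[2] xor  r3, r6, r1 → r3=0x67
body[3] xor  r3, r3, r3 → r3=0x00
body[4] xor  r5, r5, r2 → r5=0x75
body[5] xor  r4, r5, r3 → r4=0x75
body[6] sub  r0, r2, r3 → r0=0x5d
epilogue: pop r6=0x2e, sp=0xc2
epilogue: pop r4=0x01, sp=0xc3
epilogue: pop r3=0x13, sp=0xc4
r0: caller-saved, written=True
r4: callee-saved, written=True
r5: caller-saved, written=True
r6: callee-saved, written=True

SURVIVE = r4,r6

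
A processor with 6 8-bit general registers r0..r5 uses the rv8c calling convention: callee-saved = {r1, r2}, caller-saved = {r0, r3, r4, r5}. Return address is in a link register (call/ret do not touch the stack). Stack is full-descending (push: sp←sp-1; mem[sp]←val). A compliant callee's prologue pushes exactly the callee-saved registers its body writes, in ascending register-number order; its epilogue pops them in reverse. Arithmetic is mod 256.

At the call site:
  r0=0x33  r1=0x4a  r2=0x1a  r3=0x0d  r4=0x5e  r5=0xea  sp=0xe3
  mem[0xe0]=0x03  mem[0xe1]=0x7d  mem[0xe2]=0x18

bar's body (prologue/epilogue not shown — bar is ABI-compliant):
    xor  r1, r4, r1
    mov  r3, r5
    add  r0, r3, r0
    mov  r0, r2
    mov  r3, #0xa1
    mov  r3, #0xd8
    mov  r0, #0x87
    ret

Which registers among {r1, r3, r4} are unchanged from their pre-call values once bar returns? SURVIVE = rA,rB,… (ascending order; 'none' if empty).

prologue: push r1 -> mem[0xe2]=0x4a, sp=0xe2
body[0] xor  r1, r4, r1 -> r1=0x14
body[1] mov  r3, r5 -> r3=0xea
body[2] add  r0, r3, r0 -> r0=0x1d
body[3] mov  r0, r2 -> r0=0x1a
body[4] mov  r3, #0xa1 -> r3=0xa1
body[5] mov  r3, #0xd8 -> r3=0xd8
body[6] mov  r0, #0x87 -> r0=0x87
epilogue: pop r1=0x4a, sp=0xe3
r1: callee-saved, written=True
r3: caller-saved, written=True
r4: caller-saved, written=False

SURVIVE = r1,r4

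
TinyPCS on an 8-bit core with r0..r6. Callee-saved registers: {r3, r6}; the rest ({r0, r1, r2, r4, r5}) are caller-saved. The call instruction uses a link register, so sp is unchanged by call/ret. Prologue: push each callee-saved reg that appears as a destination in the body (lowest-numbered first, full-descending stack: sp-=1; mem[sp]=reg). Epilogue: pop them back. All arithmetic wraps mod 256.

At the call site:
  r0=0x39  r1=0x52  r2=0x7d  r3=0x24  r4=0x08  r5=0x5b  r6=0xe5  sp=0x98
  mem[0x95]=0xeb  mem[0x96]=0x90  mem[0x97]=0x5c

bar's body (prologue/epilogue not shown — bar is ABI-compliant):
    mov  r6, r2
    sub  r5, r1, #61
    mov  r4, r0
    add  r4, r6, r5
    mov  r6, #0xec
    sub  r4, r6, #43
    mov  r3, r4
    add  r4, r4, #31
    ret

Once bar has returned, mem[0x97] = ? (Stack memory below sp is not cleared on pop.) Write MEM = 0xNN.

MEM = 0x24

prologue: push r3 -> mem[0x97]=0x24, sp=0x97
prologue: push r6 -> mem[0x96]=0xe5, sp=0x96
body[0] mov  r6, r2 -> r6=0x7d
body[1] sub  r5, r1, #61 -> r5=0x15
body[2] mov  r4, r0 -> r4=0x39
body[3] add  r4, r6, r5 -> r4=0x92
body[4] mov  r6, #0xec -> r6=0xec
body[5] sub  r4, r6, #43 -> r4=0xc1
body[6] mov  r3, r4 -> r3=0xc1
body[7] add  r4, r4, #31 -> r4=0xe0
epilogue: pop r6=0xe5, sp=0x97
epilogue: pop r3=0x24, sp=0x98
prologue pushed ['r3', 'r6'] at ['0x97', '0x96']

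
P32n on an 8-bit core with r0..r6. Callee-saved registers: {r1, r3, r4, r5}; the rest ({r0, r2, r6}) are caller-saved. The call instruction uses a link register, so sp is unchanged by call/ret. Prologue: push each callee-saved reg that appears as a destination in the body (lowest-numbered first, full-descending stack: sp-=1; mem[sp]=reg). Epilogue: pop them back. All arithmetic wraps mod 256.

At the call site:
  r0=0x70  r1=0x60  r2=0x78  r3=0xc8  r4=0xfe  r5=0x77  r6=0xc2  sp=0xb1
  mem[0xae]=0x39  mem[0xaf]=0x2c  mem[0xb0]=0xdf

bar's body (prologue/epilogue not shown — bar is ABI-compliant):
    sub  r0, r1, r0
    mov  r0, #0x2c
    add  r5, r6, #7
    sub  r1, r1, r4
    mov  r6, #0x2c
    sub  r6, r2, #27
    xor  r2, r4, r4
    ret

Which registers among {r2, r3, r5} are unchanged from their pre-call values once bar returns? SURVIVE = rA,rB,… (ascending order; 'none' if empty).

prologue: push r1 → mem[0xb0]=0x60, sp=0xb0
prologue: push r5 → mem[0xaf]=0x77, sp=0xaf
body[0] sub  r0, r1, r0 → r0=0xf0
body[1] mov  r0, #0x2c → r0=0x2c
body[2] add  r5, r6, #7 → r5=0xc9
body[3] sub  r1, r1, r4 → r1=0x62
body[4] mov  r6, #0x2c → r6=0x2c
body[5] sub  r6, r2, #27 → r6=0x5d
body[6] xor  r2, r4, r4 → r2=0x00
epilogue: pop r5=0x77, sp=0xb0
epilogue: pop r1=0x60, sp=0xb1
r2: caller-saved, written=True
r3: callee-saved, written=False
r5: callee-saved, written=True

SURVIVE = r3,r5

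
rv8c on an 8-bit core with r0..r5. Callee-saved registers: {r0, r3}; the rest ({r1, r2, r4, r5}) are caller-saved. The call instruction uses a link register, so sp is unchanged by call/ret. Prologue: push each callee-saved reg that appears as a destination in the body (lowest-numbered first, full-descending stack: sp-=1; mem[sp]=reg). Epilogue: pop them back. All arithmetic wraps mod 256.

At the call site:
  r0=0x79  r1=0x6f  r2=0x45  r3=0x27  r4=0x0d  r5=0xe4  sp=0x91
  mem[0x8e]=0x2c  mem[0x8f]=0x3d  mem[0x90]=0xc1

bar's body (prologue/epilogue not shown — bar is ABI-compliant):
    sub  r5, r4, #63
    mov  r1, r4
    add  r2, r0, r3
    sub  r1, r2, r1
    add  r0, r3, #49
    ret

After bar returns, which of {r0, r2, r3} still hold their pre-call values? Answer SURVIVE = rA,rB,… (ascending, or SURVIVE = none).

SURVIVE = r0,r3

prologue: push r0 -> mem[0x90]=0x79, sp=0x90
body[0] sub  r5, r4, #63 -> r5=0xce
body[1] mov  r1, r4 -> r1=0x0d
body[2] add  r2, r0, r3 -> r2=0xa0
body[3] sub  r1, r2, r1 -> r1=0x93
body[4] add  r0, r3, #49 -> r0=0x58
epilogue: pop r0=0x79, sp=0x91
r0: callee-saved, written=True
r2: caller-saved, written=True
r3: callee-saved, written=False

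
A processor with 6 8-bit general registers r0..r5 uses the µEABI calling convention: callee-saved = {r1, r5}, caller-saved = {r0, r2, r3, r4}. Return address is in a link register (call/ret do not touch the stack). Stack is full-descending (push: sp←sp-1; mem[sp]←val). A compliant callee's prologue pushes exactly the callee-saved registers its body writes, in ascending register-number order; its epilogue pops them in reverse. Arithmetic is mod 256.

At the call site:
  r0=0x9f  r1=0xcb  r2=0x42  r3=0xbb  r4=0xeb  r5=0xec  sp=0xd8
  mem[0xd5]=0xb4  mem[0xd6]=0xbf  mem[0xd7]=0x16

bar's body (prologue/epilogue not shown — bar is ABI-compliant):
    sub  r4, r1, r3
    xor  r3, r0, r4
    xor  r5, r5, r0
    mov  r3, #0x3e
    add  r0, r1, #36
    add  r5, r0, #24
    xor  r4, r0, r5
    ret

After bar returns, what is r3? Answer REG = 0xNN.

prologue: push r5 → mem[0xd7]=0xec, sp=0xd7
body[0] sub  r4, r1, r3 → r4=0x10
body[1] xor  r3, r0, r4 → r3=0x8f
body[2] xor  r5, r5, r0 → r5=0x73
body[3] mov  r3, #0x3e → r3=0x3e
body[4] add  r0, r1, #36 → r0=0xef
body[5] add  r5, r0, #24 → r5=0x07
body[6] xor  r4, r0, r5 → r4=0xe8
epilogue: pop r5=0xec, sp=0xd8
r3 is caller-saved → body value

REG = 0x3e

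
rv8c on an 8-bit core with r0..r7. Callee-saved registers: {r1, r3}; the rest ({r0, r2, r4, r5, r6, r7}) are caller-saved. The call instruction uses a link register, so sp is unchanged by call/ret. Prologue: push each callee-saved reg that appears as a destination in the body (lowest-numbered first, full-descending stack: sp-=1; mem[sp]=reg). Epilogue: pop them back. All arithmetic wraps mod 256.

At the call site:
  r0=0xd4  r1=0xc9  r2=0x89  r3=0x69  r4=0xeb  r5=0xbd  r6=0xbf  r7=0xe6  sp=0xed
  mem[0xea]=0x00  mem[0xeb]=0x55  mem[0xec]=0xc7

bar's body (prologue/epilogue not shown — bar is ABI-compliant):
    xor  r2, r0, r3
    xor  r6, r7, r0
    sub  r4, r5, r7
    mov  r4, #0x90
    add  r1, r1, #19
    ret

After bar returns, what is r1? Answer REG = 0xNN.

REG = 0xc9

prologue: push r1 -> mem[0xec]=0xc9, sp=0xec
body[0] xor  r2, r0, r3 -> r2=0xbd
body[1] xor  r6, r7, r0 -> r6=0x32
body[2] sub  r4, r5, r7 -> r4=0xd7
body[3] mov  r4, #0x90 -> r4=0x90
body[4] add  r1, r1, #19 -> r1=0xdc
epilogue: pop r1=0xc9, sp=0xed
r1 is callee-saved -> restored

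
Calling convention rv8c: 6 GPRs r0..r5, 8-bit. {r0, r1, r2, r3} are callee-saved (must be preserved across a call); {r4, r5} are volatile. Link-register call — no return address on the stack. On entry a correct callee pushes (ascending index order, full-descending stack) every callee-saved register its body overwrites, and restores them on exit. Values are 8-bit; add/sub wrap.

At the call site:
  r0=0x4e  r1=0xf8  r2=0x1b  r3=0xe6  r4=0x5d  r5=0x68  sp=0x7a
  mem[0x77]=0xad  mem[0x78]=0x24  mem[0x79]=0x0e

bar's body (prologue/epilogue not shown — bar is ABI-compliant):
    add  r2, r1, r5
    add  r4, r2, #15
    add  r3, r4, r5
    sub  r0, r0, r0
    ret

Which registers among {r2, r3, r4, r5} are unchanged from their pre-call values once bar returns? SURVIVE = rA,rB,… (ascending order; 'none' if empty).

SURVIVE = r2,r3,r5

prologue: push r0 -> mem[0x79]=0x4e, sp=0x79
prologue: push r2 -> mem[0x78]=0x1b, sp=0x78
prologue: push r3 -> mem[0x77]=0xe6, sp=0x77
body[0] add  r2, r1, r5 -> r2=0x60
body[1] add  r4, r2, #15 -> r4=0x6f
body[2] add  r3, r4, r5 -> r3=0xd7
body[3] sub  r0, r0, r0 -> r0=0x00
epilogue: pop r3=0xe6, sp=0x78
epilogue: pop r2=0x1b, sp=0x79
epilogue: pop r0=0x4e, sp=0x7a
r2: callee-saved, written=True
r3: callee-saved, written=True
r4: caller-saved, written=True
r5: caller-saved, written=False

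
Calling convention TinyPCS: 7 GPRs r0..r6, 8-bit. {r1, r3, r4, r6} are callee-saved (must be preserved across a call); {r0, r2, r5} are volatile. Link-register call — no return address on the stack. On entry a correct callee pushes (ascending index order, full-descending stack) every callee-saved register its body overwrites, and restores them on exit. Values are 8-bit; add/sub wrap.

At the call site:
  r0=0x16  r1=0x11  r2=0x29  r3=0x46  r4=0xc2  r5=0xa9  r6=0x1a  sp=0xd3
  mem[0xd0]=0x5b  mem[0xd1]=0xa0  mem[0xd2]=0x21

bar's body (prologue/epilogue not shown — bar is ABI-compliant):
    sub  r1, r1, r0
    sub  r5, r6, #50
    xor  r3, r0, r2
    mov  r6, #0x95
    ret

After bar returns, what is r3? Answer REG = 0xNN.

prologue: push r1 -> mem[0xd2]=0x11, sp=0xd2
prologue: push r3 -> mem[0xd1]=0x46, sp=0xd1
prologue: push r6 -> mem[0xd0]=0x1a, sp=0xd0
body[0] sub  r1, r1, r0 -> r1=0xfb
body[1] sub  r5, r6, #50 -> r5=0xe8
body[2] xor  r3, r0, r2 -> r3=0x3f
body[3] mov  r6, #0x95 -> r6=0x95
epilogue: pop r6=0x1a, sp=0xd1
epilogue: pop r3=0x46, sp=0xd2
epilogue: pop r1=0x11, sp=0xd3
r3 is callee-saved -> restored

REG = 0x46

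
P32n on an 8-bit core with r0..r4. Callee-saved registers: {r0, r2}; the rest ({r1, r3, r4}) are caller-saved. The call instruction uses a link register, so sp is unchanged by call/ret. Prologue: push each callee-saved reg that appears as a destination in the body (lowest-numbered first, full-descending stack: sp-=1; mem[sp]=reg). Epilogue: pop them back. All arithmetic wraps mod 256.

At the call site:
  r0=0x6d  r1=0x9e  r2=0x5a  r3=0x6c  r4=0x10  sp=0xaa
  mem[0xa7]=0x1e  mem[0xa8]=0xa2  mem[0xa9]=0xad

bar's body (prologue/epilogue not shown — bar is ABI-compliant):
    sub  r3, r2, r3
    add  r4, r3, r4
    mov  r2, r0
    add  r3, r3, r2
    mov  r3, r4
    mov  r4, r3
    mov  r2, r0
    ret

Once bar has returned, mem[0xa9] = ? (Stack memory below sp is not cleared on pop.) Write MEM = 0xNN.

MEM = 0x5a

prologue: push r2 -> mem[0xa9]=0x5a, sp=0xa9
body[0] sub  r3, r2, r3 -> r3=0xee
body[1] add  r4, r3, r4 -> r4=0xfe
body[2] mov  r2, r0 -> r2=0x6d
body[3] add  r3, r3, r2 -> r3=0x5b
body[4] mov  r3, r4 -> r3=0xfe
body[5] mov  r4, r3 -> r4=0xfe
body[6] mov  r2, r0 -> r2=0x6d
epilogue: pop r2=0x5a, sp=0xaa
prologue pushed ['r2'] at ['0xa9']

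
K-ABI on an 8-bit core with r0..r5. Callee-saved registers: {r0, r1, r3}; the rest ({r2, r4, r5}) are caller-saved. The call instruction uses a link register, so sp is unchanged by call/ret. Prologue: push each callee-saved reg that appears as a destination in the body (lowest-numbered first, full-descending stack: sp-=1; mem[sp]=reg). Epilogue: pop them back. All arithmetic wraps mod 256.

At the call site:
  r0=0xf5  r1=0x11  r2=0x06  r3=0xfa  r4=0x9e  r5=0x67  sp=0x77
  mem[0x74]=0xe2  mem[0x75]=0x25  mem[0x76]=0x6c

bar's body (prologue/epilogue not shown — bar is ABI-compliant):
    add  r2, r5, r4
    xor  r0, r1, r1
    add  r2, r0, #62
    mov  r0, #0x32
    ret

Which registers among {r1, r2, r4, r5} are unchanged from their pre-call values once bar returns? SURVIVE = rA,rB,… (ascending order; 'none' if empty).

prologue: push r0 -> mem[0x76]=0xf5, sp=0x76
body[0] add  r2, r5, r4 -> r2=0x05
body[1] xor  r0, r1, r1 -> r0=0x00
body[2] add  r2, r0, #62 -> r2=0x3e
body[3] mov  r0, #0x32 -> r0=0x32
epilogue: pop r0=0xf5, sp=0x77
r1: callee-saved, written=False
r2: caller-saved, written=True
r4: caller-saved, written=False
r5: caller-saved, written=False

SURVIVE = r1,r4,r5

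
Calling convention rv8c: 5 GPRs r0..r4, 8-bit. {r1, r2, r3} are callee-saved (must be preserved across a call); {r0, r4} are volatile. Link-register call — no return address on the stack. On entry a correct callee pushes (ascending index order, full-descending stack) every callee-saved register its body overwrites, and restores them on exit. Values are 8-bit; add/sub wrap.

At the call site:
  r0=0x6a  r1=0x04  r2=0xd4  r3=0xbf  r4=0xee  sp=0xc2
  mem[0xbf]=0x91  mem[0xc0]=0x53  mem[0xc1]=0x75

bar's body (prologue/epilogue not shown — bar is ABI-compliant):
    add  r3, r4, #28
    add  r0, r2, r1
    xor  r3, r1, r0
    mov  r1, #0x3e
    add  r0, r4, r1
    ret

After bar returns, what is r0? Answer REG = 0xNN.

prologue: push r1 → mem[0xc1]=0x04, sp=0xc1
prologue: push r3 → mem[0xc0]=0xbf, sp=0xc0
body[0] add  r3, r4, #28 → r3=0x0a
body[1] add  r0, r2, r1 → r0=0xd8
body[2] xor  r3, r1, r0 → r3=0xdc
body[3] mov  r1, #0x3e → r1=0x3e
body[4] add  r0, r4, r1 → r0=0x2c
epilogue: pop r3=0xbf, sp=0xc1
epilogue: pop r1=0x04, sp=0xc2
r0 is caller-saved → body value

REG = 0x2c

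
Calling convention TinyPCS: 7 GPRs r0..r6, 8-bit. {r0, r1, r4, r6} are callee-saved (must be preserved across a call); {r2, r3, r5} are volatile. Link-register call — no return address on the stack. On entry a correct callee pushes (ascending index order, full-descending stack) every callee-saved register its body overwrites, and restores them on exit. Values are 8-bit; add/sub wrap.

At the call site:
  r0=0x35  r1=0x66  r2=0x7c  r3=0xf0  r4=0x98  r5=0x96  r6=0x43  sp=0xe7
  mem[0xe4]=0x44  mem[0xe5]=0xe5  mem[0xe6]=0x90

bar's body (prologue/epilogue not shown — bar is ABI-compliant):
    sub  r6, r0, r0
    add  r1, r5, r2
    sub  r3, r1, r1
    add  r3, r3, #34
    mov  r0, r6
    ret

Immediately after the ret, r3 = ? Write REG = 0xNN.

prologue: push r0 → mem[0xe6]=0x35, sp=0xe6
prologue: push r1 → mem[0xe5]=0x66, sp=0xe5
prologue: push r6 → mem[0xe4]=0x43, sp=0xe4
body[0] sub  r6, r0, r0 → r6=0x00
body[1] add  r1, r5, r2 → r1=0x12
body[2] sub  r3, r1, r1 → r3=0x00
body[3] add  r3, r3, #34 → r3=0x22
body[4] mov  r0, r6 → r0=0x00
epilogue: pop r6=0x43, sp=0xe5
epilogue: pop r1=0x66, sp=0xe6
epilogue: pop r0=0x35, sp=0xe7
r3 is caller-saved → body value

REG = 0x22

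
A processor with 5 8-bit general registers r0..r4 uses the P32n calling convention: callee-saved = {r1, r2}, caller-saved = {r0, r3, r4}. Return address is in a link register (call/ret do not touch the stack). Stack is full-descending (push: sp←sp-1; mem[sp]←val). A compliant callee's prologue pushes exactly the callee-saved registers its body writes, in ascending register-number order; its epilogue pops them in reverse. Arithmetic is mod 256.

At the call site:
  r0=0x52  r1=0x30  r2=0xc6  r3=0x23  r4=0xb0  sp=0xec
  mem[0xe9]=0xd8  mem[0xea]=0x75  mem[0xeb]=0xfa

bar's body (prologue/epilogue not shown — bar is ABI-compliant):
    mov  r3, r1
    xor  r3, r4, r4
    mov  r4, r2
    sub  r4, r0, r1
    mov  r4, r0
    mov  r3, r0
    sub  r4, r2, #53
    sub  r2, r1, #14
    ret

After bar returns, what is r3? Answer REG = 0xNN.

prologue: push r2 -> mem[0xeb]=0xc6, sp=0xeb
body[0] mov  r3, r1 -> r3=0x30
body[1] xor  r3, r4, r4 -> r3=0x00
body[2] mov  r4, r2 -> r4=0xc6
body[3] sub  r4, r0, r1 -> r4=0x22
body[4] mov  r4, r0 -> r4=0x52
body[5] mov  r3, r0 -> r3=0x52
body[6] sub  r4, r2, #53 -> r4=0x91
body[7] sub  r2, r1, #14 -> r2=0x22
epilogue: pop r2=0xc6, sp=0xec
r3 is caller-saved -> body value

REG = 0x52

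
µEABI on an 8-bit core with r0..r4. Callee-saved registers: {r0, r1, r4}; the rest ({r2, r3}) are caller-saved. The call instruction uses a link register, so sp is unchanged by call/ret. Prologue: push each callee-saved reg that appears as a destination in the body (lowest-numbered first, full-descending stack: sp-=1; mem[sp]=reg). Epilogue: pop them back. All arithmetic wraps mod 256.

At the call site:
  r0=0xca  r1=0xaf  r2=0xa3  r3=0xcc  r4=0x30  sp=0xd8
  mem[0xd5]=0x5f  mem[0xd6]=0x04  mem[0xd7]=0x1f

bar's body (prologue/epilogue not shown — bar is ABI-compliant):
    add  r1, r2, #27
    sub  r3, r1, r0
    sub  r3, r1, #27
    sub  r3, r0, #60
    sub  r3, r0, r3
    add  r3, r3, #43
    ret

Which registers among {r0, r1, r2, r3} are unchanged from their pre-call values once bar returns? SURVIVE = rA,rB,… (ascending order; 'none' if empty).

prologue: push r1 → mem[0xd7]=0xaf, sp=0xd7
body[0] add  r1, r2, #27 → r1=0xbe
body[1] sub  r3, r1, r0 → r3=0xf4
body[2] sub  r3, r1, #27 → r3=0xa3
body[3] sub  r3, r0, #60 → r3=0x8e
body[4] sub  r3, r0, r3 → r3=0x3c
body[5] add  r3, r3, #43 → r3=0x67
epilogue: pop r1=0xaf, sp=0xd8
r0: callee-saved, written=False
r1: callee-saved, written=True
r2: caller-saved, written=False
r3: caller-saved, written=True

SURVIVE = r0,r1,r2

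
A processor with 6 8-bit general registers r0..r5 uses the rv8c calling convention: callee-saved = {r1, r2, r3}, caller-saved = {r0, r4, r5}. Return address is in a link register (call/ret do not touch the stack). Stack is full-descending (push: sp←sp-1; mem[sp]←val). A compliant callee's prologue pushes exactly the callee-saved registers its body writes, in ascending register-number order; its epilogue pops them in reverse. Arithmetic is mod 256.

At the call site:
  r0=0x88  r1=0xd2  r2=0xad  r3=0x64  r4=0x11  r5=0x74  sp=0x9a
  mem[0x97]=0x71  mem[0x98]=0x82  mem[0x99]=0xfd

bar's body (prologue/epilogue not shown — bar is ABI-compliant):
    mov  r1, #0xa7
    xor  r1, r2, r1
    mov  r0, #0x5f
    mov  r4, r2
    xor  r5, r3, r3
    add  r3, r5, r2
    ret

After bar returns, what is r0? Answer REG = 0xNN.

REG = 0x5f

prologue: push r1 → mem[0x99]=0xd2, sp=0x99
prologue: push r3 → mem[0x98]=0x64, sp=0x98
body[0] mov  r1, #0xa7 → r1=0xa7
body[1] xor  r1, r2, r1 → r1=0x0a
body[2] mov  r0, #0x5f → r0=0x5f
body[3] mov  r4, r2 → r4=0xad
body[4] xor  r5, r3, r3 → r5=0x00
body[5] add  r3, r5, r2 → r3=0xad
epilogue: pop r3=0x64, sp=0x99
epilogue: pop r1=0xd2, sp=0x9a
r0 is caller-saved → body value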